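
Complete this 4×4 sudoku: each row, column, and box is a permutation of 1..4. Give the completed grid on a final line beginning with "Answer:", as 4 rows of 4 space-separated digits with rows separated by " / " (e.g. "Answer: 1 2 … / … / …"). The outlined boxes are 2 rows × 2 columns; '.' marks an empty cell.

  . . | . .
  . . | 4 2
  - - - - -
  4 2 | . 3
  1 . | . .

Step 1. [r1c3∈{1,3}] col 3 places 3 nowhere but r1c3, so r1c3=3.
Step 2. [r2c2∈{1,3}] row 2 places 1 nowhere but r2c2 ⇒ r2c2=1.
Step 3. [r3c3∈{1}] r3c3 is down to just 1 ⇒ r3c3=1.
Step 4. [r1c2∈{4}] r1c2 has the single candidate 4 ⇒ r1c2=4.
Step 5. [r1c1∈{2}] r1c1's peers cover all but 2. So r1c1=2.
Step 6. [r1c4∈{1}] r1c4 has the single candidate 1. So r1c4=1.
Step 7. [r4c4∈{4}] r4c4 is down to just 4 ⇒ r4c4=4.
Step 8. [r4c2∈{3}] only 3 remains possible at r4c2 ⇒ r4c2=3.
Step 9. [r4c3∈{2}] r4c3 has the single candidate 2 ⇒ r4c3=2.
Step 10. [r2c1∈{3}] r2c1 is down to just 3 ⇒ r2c1=3.

Answer: 2 4 3 1 / 3 1 4 2 / 4 2 1 3 / 1 3 2 4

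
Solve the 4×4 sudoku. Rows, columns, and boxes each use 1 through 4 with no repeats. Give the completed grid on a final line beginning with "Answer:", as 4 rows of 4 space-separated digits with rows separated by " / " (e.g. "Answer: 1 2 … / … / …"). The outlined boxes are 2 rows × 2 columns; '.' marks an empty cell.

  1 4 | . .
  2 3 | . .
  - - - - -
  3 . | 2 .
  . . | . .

Step 1. [r3c4∈{1,4}] in row 3, 4 fits only at r3c4. So r3c4=4.
Step 2. [r1c3∈{3}] only 3 remains possible at r1c3 ⇒ r1c3=3.
Step 3. [r4c3∈{1}] nothing but 1 survives at r4c3. So r4c3=1.
Step 4. [r2c3∈{4}] nothing but 4 survives at r2c3. So r2c3=4.
Step 5. [r4c1∈{4}] nothing but 4 survives at r4c1, so r4c1=4.
Step 6. [r2c4∈{1}] r2c4 is down to just 1, so r2c4=1.
Step 7. [r3c2∈{1}] nothing but 1 survives at r3c2, so r3c2=1.
Step 8. [r4c2∈{2}] r4c2 is down to just 2, so r4c2=2.
Step 9. [r1c4∈{2}] nothing but 2 survives at r1c4. So r1c4=2.
Step 10. [r4c4∈{3}] only 3 remains possible at r4c4. So r4c4=3.

Answer: 1 4 3 2 / 2 3 4 1 / 3 1 2 4 / 4 2 1 3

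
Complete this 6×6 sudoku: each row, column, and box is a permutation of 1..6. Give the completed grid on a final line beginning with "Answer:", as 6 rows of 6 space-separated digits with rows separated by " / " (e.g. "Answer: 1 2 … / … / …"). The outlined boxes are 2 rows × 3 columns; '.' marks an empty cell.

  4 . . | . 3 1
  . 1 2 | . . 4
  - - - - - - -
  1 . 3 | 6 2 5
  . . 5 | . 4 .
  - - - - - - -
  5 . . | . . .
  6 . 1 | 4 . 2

Step 1. [r5c2∈{2,3,4}] r5c2 is the only open cell in row 5 admitting 2 ⇒ r5c2=2.
Step 2. [r2c4∈{5}] only 5 remains possible at r2c4, so r2c4=5.
Step 3. [r4c4∈{1,3}] 1 has one home in row 4: r4c4 ⇒ r4c4=1.
Step 4. [r5c6∈{3,6}] 6 has one home in col 6: r5c6. So r5c6=6.
Step 5. [r1c2∈{5,6}] 5 has one home in row 1: r1c2, so r1c2=5.
Step 6. [r1c4∈{2}] r1c4 has the single candidate 2. So r1c4=2.
Step 7. [r2c5∈{6}] r2c5 has the single candidate 6, so r2c5=6.
Step 8. [r2c1∈{3}] only 3 remains possible at r2c1 ⇒ r2c1=3.
Step 9. [r1c3∈{6}] r1c3 is down to just 6. So r1c3=6.
Step 10. [r4c2∈{6}] nothing but 6 survives at r4c2, so r4c2=6.
Step 11. [r5c3∈{4}] r5c3 is down to just 4, so r5c3=4.
Step 12. [r5c4∈{3}] nothing but 3 survives at r5c4 ⇒ r5c4=3.
Step 13. [r4c1∈{2}] only 2 remains possible at r4c1. So r4c1=2.
Step 14. [r6c2∈{3}] r6c2's peers cover all but 3, so r6c2=3.
Step 15. [r5c5∈{1}] nothing but 1 survives at r5c5, so r5c5=1.
Step 16. [r6c5∈{5}] r6c5's peers cover all but 5. So r6c5=5.
Step 17. [r4c6∈{3}] r4c6 has the single candidate 3 ⇒ r4c6=3.
Step 18. [r3c2∈{4}] r3c2 is down to just 4, so r3c2=4.

Answer: 4 5 6 2 3 1 / 3 1 2 5 6 4 / 1 4 3 6 2 5 / 2 6 5 1 4 3 / 5 2 4 3 1 6 / 6 3 1 4 5 2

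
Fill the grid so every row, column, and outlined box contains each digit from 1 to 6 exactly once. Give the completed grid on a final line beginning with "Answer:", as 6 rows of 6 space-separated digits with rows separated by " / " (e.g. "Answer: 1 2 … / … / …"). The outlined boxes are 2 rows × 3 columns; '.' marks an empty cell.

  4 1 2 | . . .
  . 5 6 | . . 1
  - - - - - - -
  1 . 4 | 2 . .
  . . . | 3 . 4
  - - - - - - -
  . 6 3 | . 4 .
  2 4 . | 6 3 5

Step 1. [r3c5∈{5,6}] across row 3, 5 lands solely at r3c5, so r3c5=5.
Step 2. [r3c6∈{6}] only 6 remains possible at r3c6, so r3c6=6.
Step 3. [r5c1∈{5}] only 5 remains possible at r5c1, so r5c1=5.
Step 4. [r3c2∈{3}] r3c2 is down to just 3. So r3c2=3.
Step 5. [r4c1∈{6}] r4c1 has the single candidate 6. So r4c1=6.
Step 6. [r1c6∈{3}] r1c6 has the single candidate 3, so r1c6=3.
Step 7. [r4c5∈{1}] r4c5 is down to just 1, so r4c5=1.
Step 8. [r2c4∈{4}] r2c4 has the single candidate 4 ⇒ r2c4=4.
Step 9. [r1c5∈{6}] only 6 remains possible at r1c5. So r1c5=6.
Step 10. [r5c6∈{2}] r5c6 is down to just 2 ⇒ r5c6=2.
Step 11. [r2c1∈{3}] only 3 remains possible at r2c1. So r2c1=3.
Step 12. [r1c4∈{5}] r1c4 has the single candidate 5, so r1c4=5.
Step 13. [r4c3∈{5}] r4c3 has the single candidate 5 ⇒ r4c3=5.
Step 14. [r2c5∈{2}] r2c5 is down to just 2. So r2c5=2.
Step 15. [r6c3∈{1}] r6c3 has the single candidate 1. So r6c3=1.
Step 16. [r4c2∈{2}] r4c2's peers cover all but 2, so r4c2=2.
Step 17. [r5c4∈{1}] r5c4 has the single candidate 1, so r5c4=1.

Answer: 4 1 2 5 6 3 / 3 5 6 4 2 1 / 1 3 4 2 5 6 / 6 2 5 3 1 4 / 5 6 3 1 4 2 / 2 4 1 6 3 5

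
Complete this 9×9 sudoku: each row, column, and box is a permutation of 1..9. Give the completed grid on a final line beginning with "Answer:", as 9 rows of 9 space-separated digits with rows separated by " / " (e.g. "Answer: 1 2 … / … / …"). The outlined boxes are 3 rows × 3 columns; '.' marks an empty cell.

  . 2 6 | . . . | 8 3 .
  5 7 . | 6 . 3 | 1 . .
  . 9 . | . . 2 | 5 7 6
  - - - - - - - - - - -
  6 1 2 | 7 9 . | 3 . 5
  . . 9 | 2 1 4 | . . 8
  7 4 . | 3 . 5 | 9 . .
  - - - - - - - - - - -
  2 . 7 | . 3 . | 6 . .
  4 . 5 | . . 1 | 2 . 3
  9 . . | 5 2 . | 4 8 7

Step 1. [r3c1∈{1,3,8}] r3c1 is the only open cell in col 1 admitting 8, so r3c1=8.
Step 2. [r3c5∈{4}] r3c5 is down to just 4, so r3c5=4.
Step 3. [r8c8∈{9}] r8c8's peers cover all but 9, so r8c8=9.
Step 4. [r8c4∈{8}] r8c4 has the single candidate 8. So r8c4=8.
Step 5. [r1c9∈{4,9}] across row 1, 4 lands solely at r1c9. So r1c9=4.
Step 6. [r6c5∈{6,8}] in box 5, 6 fits only at r6c5, so r6c5=6.
Step 7. [r7c6∈{9}] r7c6 is down to just 9. So r7c6=9.
Step 8. [r3c3∈{1,3}] across row 3, 3 lands solely at r3c3 ⇒ r3c3=3.
Step 9. [r7c9∈{1}] r7c9's peers cover all but 1 ⇒ r7c9=1.
Step 10. [r9c2∈{3,6}] row 9 places 3 nowhere but r9c2 ⇒ r9c2=3.
Step 11. [r2c8∈{2}] r2c8 has the single candidate 2, so r2c8=2.
Step 12. [r8c5∈{7}] only 7 remains possible at r8c5 ⇒ r8c5=7.
Step 13. [r1c4∈{1,9}] r1c4 is the only open cell in row 1 admitting 9 ⇒ r1c4=9.
Step 14. [r8c2∈{6}] r8c2 has the single candidate 6 ⇒ r8c2=6.
Step 15. [r1c1∈{1}] nothing but 1 survives at r1c1 ⇒ r1c1=1.
Step 16. [r3c4∈{1}] r3c4's peers cover all but 1. So r3c4=1.
Step 17. [r9c6∈{6}] r9c6 is down to just 6, so r9c6=6.
Step 18. [r2c3∈{4}] nothing but 4 survives at r2c3 ⇒ r2c3=4.
Step 19. [r7c4∈{4}] r7c4 is down to just 4, so r7c4=4.
Step 20. [r9c3∈{1}] r9c3's peers cover all but 1, so r9c3=1.
Step 21. [r1c6∈{7}] r1c6's peers cover all but 7 ⇒ r1c6=7.
Step 22. [r5c2∈{5}] nothing but 5 survives at r5c2 ⇒ r5c2=5.
Step 23. [r4c8∈{4}] only 4 remains possible at r4c8. So r4c8=4.
Step 24. [r5c8∈{6}] r5c8 has the single candidate 6 ⇒ r5c8=6.
Step 25. [r6c9∈{2}] r6c9's peers cover all but 2, so r6c9=2.
Step 26. [r6c8∈{1}] r6c8's peers cover all but 1. So r6c8=1.
Step 27. [r4c6∈{8}] r4c6 has the single candidate 8. So r4c6=8.
Step 28. [r7c2∈{8}] only 8 remains possible at r7c2, so r7c2=8.
Step 29. [r5c1∈{3}] nothing but 3 survives at r5c1 ⇒ r5c1=3.
Step 30. [r6c3∈{8}] r6c3 is down to just 8, so r6c3=8.
Step 31. [r7c8∈{5}] only 5 remains possible at r7c8, so r7c8=5.
Step 32. [r2c5∈{8}] r2c5 is down to just 8. So r2c5=8.
Step 33. [r1c5∈{5}] r1c5 has the single candidate 5. So r1c5=5.
Step 34. [r2c9∈{9}] only 9 remains possible at r2c9, so r2c9=9.
Step 35. [r5c7∈{7}] r5c7 is down to just 7. So r5c7=7.

Answer: 1 2 6 9 5 7 8 3 4 / 5 7 4 6 8 3 1 2 9 / 8 9 3 1 4 2 5 7 6 / 6 1 2 7 9 8 3 4 5 / 3 5 9 2 1 4 7 6 8 / 7 4 8 3 6 5 9 1 2 / 2 8 7 4 3 9 6 5 1 / 4 6 5 8 7 1 2 9 3 / 9 3 1 5 2 6 4 8 7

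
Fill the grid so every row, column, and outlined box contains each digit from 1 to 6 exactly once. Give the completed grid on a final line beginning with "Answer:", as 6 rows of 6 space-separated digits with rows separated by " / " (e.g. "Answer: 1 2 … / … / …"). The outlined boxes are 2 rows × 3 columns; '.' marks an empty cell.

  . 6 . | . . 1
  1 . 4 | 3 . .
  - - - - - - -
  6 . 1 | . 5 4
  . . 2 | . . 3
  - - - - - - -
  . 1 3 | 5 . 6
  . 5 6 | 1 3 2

Step 1. [r2c5∈{2,6}] across row 2, 6 lands solely at r2c5. So r2c5=6.
Step 2. [r1c5∈{2,4}] r1c5 is the only open cell in col 5 admitting 2. So r1c5=2.
Step 3. [r6c1∈{4}] r6c1 has the single candidate 4 ⇒ r6c1=4.
Step 4. [r1c1∈{3,5}] across row 1, 3 lands solely at r1c1. So r1c1=3.
Step 5. [r3c4∈{2}] r3c4 has the single candidate 2. So r3c4=2.
Step 6. [r1c4∈{4}] only 4 remains possible at r1c4. So r1c4=4.
Step 7. [r1c3∈{5}] r1c3's peers cover all but 5. So r1c3=5.
Step 8. [r3c2∈{3}] r3c2 is down to just 3, so r3c2=3.
Step 9. [r5c1∈{2}] nothing but 2 survives at r5c1. So r5c1=2.
Step 10. [r2c2∈{2}] nothing but 2 survives at r2c2. So r2c2=2.
Step 11. [r2c6∈{5}] r2c6 has the single candidate 5. So r2c6=5.
Step 12. [r4c2∈{4}] r4c2 has the single candidate 4. So r4c2=4.
Step 13. [r4c1∈{5}] only 5 remains possible at r4c1. So r4c1=5.
Step 14. [r4c5∈{1}] nothing but 1 survives at r4c5 ⇒ r4c5=1.
Step 15. [r4c4∈{6}] r4c4's peers cover all but 6. So r4c4=6.
Step 16. [r5c5∈{4}] r5c5's peers cover all but 4, so r5c5=4.

Answer: 3 6 5 4 2 1 / 1 2 4 3 6 5 / 6 3 1 2 5 4 / 5 4 2 6 1 3 / 2 1 3 5 4 6 / 4 5 6 1 3 2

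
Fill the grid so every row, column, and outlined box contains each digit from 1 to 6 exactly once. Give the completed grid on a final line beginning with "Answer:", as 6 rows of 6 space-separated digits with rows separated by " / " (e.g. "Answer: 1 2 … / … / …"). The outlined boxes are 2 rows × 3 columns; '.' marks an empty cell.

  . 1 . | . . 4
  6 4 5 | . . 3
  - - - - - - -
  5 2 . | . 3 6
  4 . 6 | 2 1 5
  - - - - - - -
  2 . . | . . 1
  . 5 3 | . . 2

Step 1. [r5c4∈{3,4,5,6}] r5c4 is the only open cell in row 5 admitting 3, so r5c4=3.
Step 2. [r5c5∈{4,5,6}] row 5 places 5 nowhere but r5c5, so r5c5=5.
Step 3. [r6c5∈{4,6}] in col 5, 4 fits only at r6c5. So r6c5=4.
Step 4. [r1c5∈{2,6}] r1c5 is the only open cell in col 5 admitting 6. So r1c5=6.
Step 5. [r1c1∈{3}] nothing but 3 survives at r1c1. So r1c1=3.
Step 6. [r3c4∈{4}] r3c4 is down to just 4, so r3c4=4.
Step 7. [r5c2∈{6}] r5c2 has the single candidate 6. So r5c2=6.
Step 8. [r6c1∈{1}] r6c1 has the single candidate 1. So r6c1=1.
Step 9. [r1c4∈{5}] only 5 remains possible at r1c4, so r1c4=5.
Step 10. [r6c4∈{6}] r6c4 is down to just 6. So r6c4=6.
Step 11. [r2c5∈{2}] nothing but 2 survives at r2c5. So r2c5=2.
Step 12. [r2c4∈{1}] only 1 remains possible at r2c4 ⇒ r2c4=1.
Step 13. [r5c3∈{4}] r5c3 has the single candidate 4 ⇒ r5c3=4.
Step 14. [r3c3∈{1}] only 1 remains possible at r3c3 ⇒ r3c3=1.
Step 15. [r1c3∈{2}] r1c3 is down to just 2 ⇒ r1c3=2.
Step 16. [r4c2∈{3}] only 3 remains possible at r4c2. So r4c2=3.

Answer: 3 1 2 5 6 4 / 6 4 5 1 2 3 / 5 2 1 4 3 6 / 4 3 6 2 1 5 / 2 6 4 3 5 1 / 1 5 3 6 4 2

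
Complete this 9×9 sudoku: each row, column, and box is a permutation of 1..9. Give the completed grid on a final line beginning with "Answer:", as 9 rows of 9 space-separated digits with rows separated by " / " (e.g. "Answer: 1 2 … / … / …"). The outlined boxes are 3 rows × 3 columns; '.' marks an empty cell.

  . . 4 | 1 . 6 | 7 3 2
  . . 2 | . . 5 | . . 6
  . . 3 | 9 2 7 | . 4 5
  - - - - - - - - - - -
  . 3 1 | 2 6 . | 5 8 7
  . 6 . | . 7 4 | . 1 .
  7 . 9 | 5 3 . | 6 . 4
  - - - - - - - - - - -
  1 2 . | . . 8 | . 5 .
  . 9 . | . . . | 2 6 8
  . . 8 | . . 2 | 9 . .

Step 1. [r9c2∈{4,5,7}] r9c2 is the only open cell in col 2 admitting 4. So r9c2=4.
Step 2. [r8c6∈{1,3}] col 6 places 3 nowhere but r8c6 ⇒ r8c6=3.
Step 3. [r8c1∈{5}] r8c1 has the single candidate 5, so r8c1=5.
Step 4. [r6c2∈{8}] r6c2's peers cover all but 8 ⇒ r6c2=8.
Step 5. [r7c9∈{3}] r7c9 is down to just 3, so r7c9=3.
Step 6. [r7c3∈{6,7}] col 3 places 6 nowhere but r7c3 ⇒ r7c3=6.
Step 7. [r1c5∈{8}] r1c5 has the single candidate 8, so r1c5=8.
Step 8. [r7c4∈{4,7}] r7c4 is the only open cell in row 7 admitting 7, so r7c4=7.
Step 9. [r8c4∈{4}] nothing but 4 survives at r8c4, so r8c4=4.
Step 10. [r3c2∈{1}] r3c2 has the single candidate 1 ⇒ r3c2=1.
Step 11. [r3c7∈{8}] r3c7 is down to just 8. So r3c7=8.
Step 12. [r9c9∈{1}] r9c9 has the single candidate 1. So r9c9=1.
Step 13. [r1c1∈{9}] r1c1 has the single candidate 9, so r1c1=9.
Step 14. [r4c6∈{9}] r4c6 has the single candidate 9, so r4c6=9.
Step 15. [r9c1∈{3}] only 3 remains possible at r9c1 ⇒ r9c1=3.
Step 16. [r5c7∈{3}] r5c7 has the single candidate 3 ⇒ r5c7=3.
Step 17. [r9c5∈{5}] r9c5's peers cover all but 5, so r9c5=5.
Step 18. [r2c2∈{7}] only 7 remains possible at r2c2 ⇒ r2c2=7.
Step 19. [r9c4∈{6}] r9c4's peers cover all but 6 ⇒ r9c4=6.
Step 20. [r8c5∈{1}] r8c5 has the single candidate 1 ⇒ r8c5=1.
Step 21. [r2c5∈{4}] only 4 remains possible at r2c5, so r2c5=4.
Step 22. [r4c1∈{4}] r4c1's peers cover all but 4, so r4c1=4.
Step 23. [r5c4∈{8}] r5c4 is down to just 8. So r5c4=8.
Step 24. [r2c1∈{8}] only 8 remains possible at r2c1 ⇒ r2c1=8.
Step 25. [r6c8∈{2}] only 2 remains possible at r6c8. So r6c8=2.
Step 26. [r5c9∈{9}] nothing but 9 survives at r5c9 ⇒ r5c9=9.
Step 27. [r9c8∈{7}] nothing but 7 survives at r9c8. So r9c8=7.
Step 28. [r2c7∈{1}] nothing but 1 survives at r2c7, so r2c7=1.
Step 29. [r8c3∈{7}] r8c3 is down to just 7. So r8c3=7.
Step 30. [r2c8∈{9}] r2c8 has the single candidate 9 ⇒ r2c8=9.
Step 31. [r5c1∈{2}] only 2 remains possible at r5c1 ⇒ r5c1=2.
Step 32. [r3c1∈{6}] only 6 remains possible at r3c1, so r3c1=6.
Step 33. [r7c5∈{9}] r7c5's peers cover all but 9, so r7c5=9.
Step 34. [r6c6∈{1}] r6c6's peers cover all but 1 ⇒ r6c6=1.
Step 35. [r5c3∈{5}] nothing but 5 survives at r5c3, so r5c3=5.
Step 36. [r2c4∈{3}] nothing but 3 survives at r2c4, so r2c4=3.
Step 37. [r7c7∈{4}] r7c7 has the single candidate 4, so r7c7=4.
Step 38. [r1c2∈{5}] only 5 remains possible at r1c2. So r1c2=5.

Answer: 9 5 4 1 8 6 7 3 2 / 8 7 2 3 4 5 1 9 6 / 6 1 3 9 2 7 8 4 5 / 4 3 1 2 6 9 5 8 7 / 2 6 5 8 7 4 3 1 9 / 7 8 9 5 3 1 6 2 4 / 1 2 6 7 9 8 4 5 3 / 5 9 7 4 1 3 2 6 8 / 3 4 8 6 5 2 9 7 1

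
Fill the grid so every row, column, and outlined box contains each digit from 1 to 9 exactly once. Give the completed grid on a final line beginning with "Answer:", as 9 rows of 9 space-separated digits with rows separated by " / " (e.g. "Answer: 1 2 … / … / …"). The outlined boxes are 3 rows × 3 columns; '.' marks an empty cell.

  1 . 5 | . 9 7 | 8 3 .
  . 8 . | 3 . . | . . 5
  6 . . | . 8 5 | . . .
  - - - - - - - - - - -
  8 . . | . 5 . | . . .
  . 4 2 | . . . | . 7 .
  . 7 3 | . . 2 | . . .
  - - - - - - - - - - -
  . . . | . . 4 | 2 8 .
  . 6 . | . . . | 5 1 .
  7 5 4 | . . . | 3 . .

Step 1. [r4c3∈{1,6,9}] r4c3 is the only open cell in col 3 admitting 6, so r4c3=6.
Step 2. [r4c2∈{1,9}] box 4 places 1 nowhere but r4c2 ⇒ r4c2=1.
Step 3. [r8c9∈{4,7,9}] 4 has one home in row 8: r8c9 ⇒ r8c9=4.
Step 4. [r1c4∈{2,4,6}] row 1 places 4 nowhere but r1c4. So r1c4=4.
Step 5. [r1c9∈{2,6}] 6 has one home in row 1: r1c9. So r1c9=6.
Step 6. [r9c9∈{9}] only 9 remains possible at r9c9, so r9c9=9.
Step 7. [r8c1∈{2,3,9}] 2 has one home in box 7: r8c1 ⇒ r8c1=2.
Step 8. [r6c8∈{4,5,6,9}] r6c8 is the only open cell in col 8 admitting 5. So r6c8=5.
Step 9. [r6c1∈{9}] only 9 remains possible at r6c1. So r6c1=9.
Step 10. [r7c4∈{1,5,6,7,9}] in row 7, 5 fits only at r7c4, so r7c4=5.
Step 11. [r7c5∈{1,3,6,7}] across row 7, 6 lands solely at r7c5, so r7c5=6.
Step 12. [r3c2∈{2,3,9}] across row 3, 3 lands solely at r3c2, so r3c2=3.
Step 13. [r8c3∈{8,9}] across col 3, 8 lands solely at r8c3 ⇒ r8c3=8.
Step 14. [r4c4∈{7,9}] 7 has one home in row 4: r4c4, so r4c4=7.
Step 15. [r2c6∈{1,6}] r2c6 is the only open cell in row 2 admitting 6, so r2c6=6.
Step 16. [r8c4∈{9}] only 9 remains possible at r8c4 ⇒ r8c4=9.
Step 17. [r8c6∈{3}] r8c6's peers cover all but 3, so r8c6=3.
Step 18. [r4c6∈{9}] r4c6's peers cover all but 9, so r4c6=9.
Step 19. [r4c7∈{4}] nothing but 4 survives at r4c7. So r4c7=4.
Step 20. [r5c7∈{1,6,9}] 9 has one home in row 5: r5c7 ⇒ r5c7=9.
Step 21. [r4c8∈{2}] r4c8 has the single candidate 2 ⇒ r4c8=2.
Step 22. [r3c9∈{1,2,7}] in col 9, 2 fits only at r3c9 ⇒ r3c9=2.
Step 23. [r3c4∈{1}] nothing but 1 survives at r3c4, so r3c4=1.
Step 24. [r2c7∈{1,7}] r2c7 is the only open cell in row 2 admitting 1, so r2c7=1.
Step 25. [r5c5∈{1,3}] col 5 places 3 nowhere but r5c5 ⇒ r5c5=3.
Step 26. [r2c3∈{7,9}] in row 2, 7 fits only at r2c3 ⇒ r2c3=7.
Step 27. [r3c8∈{4,9}] r3c8 is the only open cell in row 3 admitting 4, so r3c8=4.
Step 28. [r5c4∈{6,8}] across row 5, 6 lands solely at r5c4. So r5c4=6.
Step 29. [r6c4∈{8}] r6c4's peers cover all but 8 ⇒ r6c4=8.
Step 30. [r5c6∈{1}] r5c6's peers cover all but 1. So r5c6=1.
Step 31. [r3c3∈{9}] r3c3's peers cover all but 9. So r3c3=9.
Step 32. [r9c5∈{1,2}] row 9 places 1 nowhere but r9c5 ⇒ r9c5=1.
Step 33. [r7c1∈{3}] r7c1 has the single candidate 3, so r7c1=3.
Step 34. [r4c9∈{3}] only 3 remains possible at r4c9, so r4c9=3.
Step 35. [r8c5∈{7}] r8c5 has the single candidate 7 ⇒ r8c5=7.
Step 36. [r5c9∈{8}] r5c9 has the single candidate 8. So r5c9=8.
Step 37. [r2c1∈{4}] r2c1 is down to just 4. So r2c1=4.
Step 38. [r5c1∈{5}] r5c1's peers cover all but 5 ⇒ r5c1=5.
Step 39. [r7c3∈{1}] r7c3's peers cover all but 1. So r7c3=1.
Step 40. [r2c5∈{2}] nothing but 2 survives at r2c5 ⇒ r2c5=2.
Step 41. [r9c6∈{8}] r9c6's peers cover all but 8. So r9c6=8.
Step 42. [r6c9∈{1}] only 1 remains possible at r6c9 ⇒ r6c9=1.
Step 43. [r7c2∈{9}] r7c2's peers cover all but 9 ⇒ r7c2=9.
Step 44. [r6c5∈{4}] r6c5 is down to just 4 ⇒ r6c5=4.
Step 45. [r9c8∈{6}] r9c8 has the single candidate 6. So r9c8=6.
Step 46. [r2c8∈{9}] only 9 remains possible at r2c8. So r2c8=9.
Step 47. [r9c4∈{2}] r9c4 has the single candidate 2 ⇒ r9c4=2.
Step 48. [r7c9∈{7}] r7c9 has the single candidate 7. So r7c9=7.
Step 49. [r1c2∈{2}] only 2 remains possible at r1c2. So r1c2=2.
Step 50. [r3c7∈{7}] r3c7 has the single candidate 7, so r3c7=7.
Step 51. [r6c7∈{6}] r6c7 has the single candidate 6 ⇒ r6c7=6.

Answer: 1 2 5 4 9 7 8 3 6 / 4 8 7 3 2 6 1 9 5 / 6 3 9 1 8 5 7 4 2 / 8 1 6 7 5 9 4 2 3 / 5 4 2 6 3 1 9 7 8 / 9 7 3 8 4 2 6 5 1 / 3 9 1 5 6 4 2 8 7 / 2 6 8 9 7 3 5 1 4 / 7 5 4 2 1 8 3 6 9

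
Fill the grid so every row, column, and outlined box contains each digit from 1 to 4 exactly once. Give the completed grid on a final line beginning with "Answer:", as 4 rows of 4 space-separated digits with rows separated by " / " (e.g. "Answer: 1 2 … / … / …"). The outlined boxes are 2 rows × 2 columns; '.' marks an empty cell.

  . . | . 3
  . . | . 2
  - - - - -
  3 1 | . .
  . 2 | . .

Step 1. [r1c2∈{4}] nothing but 4 survives at r1c2, so r1c2=4.
Step 2. [r3c4∈{4}] r3c4 is down to just 4. So r3c4=4.
Step 3. [r1c3∈{1}] r1c3's peers cover all but 1. So r1c3=1.
Step 4. [r2c2∈{3}] r2c2 has the single candidate 3. So r2c2=3.
Step 5. [r3c3∈{2}] r3c3 is down to just 2. So r3c3=2.
Step 6. [r4c4∈{1}] r4c4 is down to just 1. So r4c4=1.
Step 7. [r4c3∈{3}] nothing but 3 survives at r4c3 ⇒ r4c3=3.
Step 8. [r4c1∈{4}] only 4 remains possible at r4c1, so r4c1=4.
Step 9. [r1c1∈{2}] nothing but 2 survives at r1c1 ⇒ r1c1=2.
Step 10. [r2c3∈{4}] r2c3 has the single candidate 4, so r2c3=4.
Step 11. [r2c1∈{1}] r2c1 has the single candidate 1 ⇒ r2c1=1.

Answer: 2 4 1 3 / 1 3 4 2 / 3 1 2 4 / 4 2 3 1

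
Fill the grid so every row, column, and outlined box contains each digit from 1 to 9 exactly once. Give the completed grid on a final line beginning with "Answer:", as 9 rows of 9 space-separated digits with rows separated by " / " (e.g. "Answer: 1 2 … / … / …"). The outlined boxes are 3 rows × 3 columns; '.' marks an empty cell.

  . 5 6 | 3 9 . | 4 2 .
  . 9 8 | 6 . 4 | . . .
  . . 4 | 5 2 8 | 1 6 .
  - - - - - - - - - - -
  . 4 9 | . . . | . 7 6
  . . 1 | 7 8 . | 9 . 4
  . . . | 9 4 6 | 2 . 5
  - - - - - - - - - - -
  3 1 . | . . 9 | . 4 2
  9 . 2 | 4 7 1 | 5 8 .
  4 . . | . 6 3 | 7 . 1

Step 1. [r5c2∈{2,3,6}] in col 2, 2 fits only at r5c2, so r5c2=2.
Step 2. [r3c1∈{7}] r3c1's peers cover all but 7 ⇒ r3c1=7.
Step 3. [r2c7∈{3}] r2c7 has the single candidate 3, so r2c7=3.
Step 4. [r5c6∈{5}] r5c6 is down to just 5, so r5c6=5.
Step 5. [r6c3∈{3,7}] in col 3, 3 fits only at r6c3, so r6c3=3.
Step 6. [r4c4∈{1,2}] 1 has one home in col 4: r4c4. So r4c4=1.
Step 7. [r9c2∈{8}] r9c2 is down to just 8, so r9c2=8.
Step 8. [r1c9∈{7,8}] row 1 places 8 nowhere but r1c9. So r1c9=8.
Step 9. [r4c7∈{8}] r4c7 is down to just 8. So r4c7=8.
Step 10. [r1c1∈{1}] r1c1 has the single candidate 1, so r1c1=1.
Step 11. [r9c3∈{5}] only 5 remains possible at r9c3 ⇒ r9c3=5.
Step 12. [r4c5∈{3}] nothing but 3 survives at r4c5, so r4c5=3.
Step 13. [r2c8∈{5}] only 5 remains possible at r2c8 ⇒ r2c8=5.
Step 14. [r2c5∈{1}] r2c5 is down to just 1 ⇒ r2c5=1.
Step 15. [r2c1∈{2}] r2c1 is down to just 2. So r2c1=2.
Step 16. [r9c8∈{9}] r9c8 is down to just 9, so r9c8=9.
Step 17. [r9c4∈{2}] r9c4's peers cover all but 2. So r9c4=2.
Step 18. [r1c6∈{7}] r1c6 has the single candidate 7, so r1c6=7.
Step 19. [r3c9∈{9}] r3c9 is down to just 9. So r3c9=9.
Step 20. [r4c1∈{5}] only 5 remains possible at r4c1, so r4c1=5.
Step 21. [r6c1∈{8}] r6c1 has the single candidate 8, so r6c1=8.
Step 22. [r6c8∈{1}] r6c8 has the single candidate 1. So r6c8=1.
Step 23. [r7c7∈{6}] r7c7's peers cover all but 6. So r7c7=6.
Step 24. [r5c8∈{3}] r5c8 is down to just 3. So r5c8=3.
Step 25. [r7c3∈{7}] r7c3 is down to just 7, so r7c3=7.
Step 26. [r5c1∈{6}] nothing but 6 survives at r5c1 ⇒ r5c1=6.
Step 27. [r7c5∈{5}] only 5 remains possible at r7c5. So r7c5=5.
Step 28. [r6c2∈{7}] only 7 remains possible at r6c2, so r6c2=7.
Step 29. [r8c2∈{6}] r8c2's peers cover all but 6, so r8c2=6.
Step 30. [r4c6∈{2}] r4c6 has the single candidate 2. So r4c6=2.
Step 31. [r2c9∈{7}] r2c9 has the single candidate 7 ⇒ r2c9=7.
Step 32. [r3c2∈{3}] r3c2's peers cover all but 3, so r3c2=3.
Step 33. [r7c4∈{8}] nothing but 8 survives at r7c4. So r7c4=8.
Step 34. [r8c9∈{3}] only 3 remains possible at r8c9, so r8c9=3.

Answer: 1 5 6 3 9 7 4 2 8 / 2 9 8 6 1 4 3 5 7 / 7 3 4 5 2 8 1 6 9 / 5 4 9 1 3 2 8 7 6 / 6 2 1 7 8 5 9 3 4 / 8 7 3 9 4 6 2 1 5 / 3 1 7 8 5 9 6 4 2 / 9 6 2 4 7 1 5 8 3 / 4 8 5 2 6 3 7 9 1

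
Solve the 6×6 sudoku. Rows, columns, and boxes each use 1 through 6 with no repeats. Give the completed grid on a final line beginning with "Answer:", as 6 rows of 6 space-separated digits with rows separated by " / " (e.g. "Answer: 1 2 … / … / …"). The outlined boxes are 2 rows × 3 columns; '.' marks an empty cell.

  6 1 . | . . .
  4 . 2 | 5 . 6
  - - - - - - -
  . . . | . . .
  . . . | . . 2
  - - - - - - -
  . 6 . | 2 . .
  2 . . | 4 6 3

Step 1. [r5c3∈{1,3,4,5}] in row 5, 4 fits only at r5c3. So r5c3=4.
Step 2. [r1c4∈{3}] nothing but 3 survives at r1c4. So r1c4=3.
Step 3. [r6c2∈{5}] nothing but 5 survives at r6c2, so r6c2=5.
Step 4. [r6c3∈{1}] r6c3's peers cover all but 1 ⇒ r6c3=1.
Step 5. [r2c5∈{1}] r2c5's peers cover all but 1 ⇒ r2c5=1.
Step 6. [r5c5∈{5}] nothing but 5 survives at r5c5. So r5c5=5.
Step 7. [r3c6∈{1,4,5}] across col 6, 5 lands solely at r3c6. So r3c6=5.
Step 8. [r4c1∈{1,3,5}] 5 has one home in col 1: r4c1. So r4c1=5.
Step 9. [r2c2∈{3}] r2c2 is down to just 3. So r2c2=3.
Step 10. [r3c1∈{1,3}] across col 1, 1 lands solely at r3c1. So r3c1=1.
Step 11. [r3c4∈{6}] r3c4's peers cover all but 6 ⇒ r3c4=6.
Step 12. [r4c2∈{4}] r4c2 is down to just 4 ⇒ r4c2=4.
Step 13. [r4c5∈{3}] only 3 remains possible at r4c5 ⇒ r4c5=3.
Step 14. [r1c5∈{2,4}] 2 has one home in row 1: r1c5. So r1c5=2.
Step 15. [r1c6∈{4}] only 4 remains possible at r1c6. So r1c6=4.
Step 16. [r3c3∈{3}] only 3 remains possible at r3c3, so r3c3=3.
Step 17. [r3c2∈{2}] nothing but 2 survives at r3c2 ⇒ r3c2=2.
Step 18. [r4c4∈{1}] r4c4's peers cover all but 1, so r4c4=1.
Step 19. [r3c5∈{4}] r3c5 is down to just 4, so r3c5=4.
Step 20. [r5c6∈{1}] r5c6 has the single candidate 1. So r5c6=1.
Step 21. [r5c1∈{3}] r5c1 is down to just 3, so r5c1=3.
Step 22. [r4c3∈{6}] r4c3's peers cover all but 6. So r4c3=6.
Step 23. [r1c3∈{5}] r1c3's peers cover all but 5. So r1c3=5.

Answer: 6 1 5 3 2 4 / 4 3 2 5 1 6 / 1 2 3 6 4 5 / 5 4 6 1 3 2 / 3 6 4 2 5 1 / 2 5 1 4 6 3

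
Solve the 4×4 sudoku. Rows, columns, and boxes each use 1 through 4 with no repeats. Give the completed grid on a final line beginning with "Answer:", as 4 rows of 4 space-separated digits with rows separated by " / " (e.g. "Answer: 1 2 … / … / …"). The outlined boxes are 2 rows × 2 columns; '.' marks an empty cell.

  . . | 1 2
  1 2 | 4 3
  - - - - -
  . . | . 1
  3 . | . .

Step 1. [r3c2∈{4}] r3c2's peers cover all but 4. So r3c2=4.
Step 2. [r4c3∈{2}] r4c3 is down to just 2, so r4c3=2.
Step 3. [r3c3∈{3}] nothing but 3 survives at r3c3 ⇒ r3c3=3.
Step 4. [r1c2∈{3}] only 3 remains possible at r1c2. So r1c2=3.
Step 5. [r4c2∈{1}] r4c2 is down to just 1. So r4c2=1.
Step 6. [r3c1∈{2}] only 2 remains possible at r3c1. So r3c1=2.
Step 7. [r1c1∈{4}] r1c1's peers cover all but 4. So r1c1=4.
Step 8. [r4c4∈{4}] r4c4 is down to just 4 ⇒ r4c4=4.

Answer: 4 3 1 2 / 1 2 4 3 / 2 4 3 1 / 3 1 2 4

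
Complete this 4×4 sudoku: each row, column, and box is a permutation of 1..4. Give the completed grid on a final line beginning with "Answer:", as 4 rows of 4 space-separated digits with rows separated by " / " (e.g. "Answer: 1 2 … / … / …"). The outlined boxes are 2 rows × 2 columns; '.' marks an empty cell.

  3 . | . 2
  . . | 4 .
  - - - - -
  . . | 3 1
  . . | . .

Step 1. [r4c2∈{1,2,3,4}] 3 has one home in row 4: r4c2 ⇒ r4c2=3.
Step 2. [r4c1∈{1,2,4}] row 4 places 1 nowhere but r4c1, so r4c1=1.
Step 3. [r2c1∈{2}] only 2 remains possible at r2c1, so r2c1=2.
Step 4. [r1c2∈{1,4}] row 1 places 4 nowhere but r1c2, so r1c2=4.
Step 5. [r4c4∈{4}] nothing but 4 survives at r4c4 ⇒ r4c4=4.
Step 6. [r4c3∈{2}] r4c3's peers cover all but 2. So r4c3=2.
Step 7. [r1c3∈{1}] r1c3 is down to just 1 ⇒ r1c3=1.
Step 8. [r3c2∈{2}] r3c2 has the single candidate 2. So r3c2=2.
Step 9. [r3c1∈{4}] only 4 remains possible at r3c1. So r3c1=4.
Step 10. [r2c2∈{1}] r2c2's peers cover all but 1, so r2c2=1.
Step 11. [r2c4∈{3}] r2c4 is down to just 3, so r2c4=3.

Answer: 3 4 1 2 / 2 1 4 3 / 4 2 3 1 / 1 3 2 4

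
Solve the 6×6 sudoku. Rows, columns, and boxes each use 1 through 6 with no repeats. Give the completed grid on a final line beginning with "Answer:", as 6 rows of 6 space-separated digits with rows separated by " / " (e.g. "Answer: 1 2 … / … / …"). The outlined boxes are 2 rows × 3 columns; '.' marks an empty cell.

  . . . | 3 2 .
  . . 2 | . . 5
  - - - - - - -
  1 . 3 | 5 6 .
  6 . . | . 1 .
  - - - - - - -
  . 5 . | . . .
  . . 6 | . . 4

Step 1. [r3c2∈{2,4}] 4 has one home in row 3: r3c2, so r3c2=4.
Step 2. [r5c5∈{3}] nothing but 3 survives at r5c5. So r5c5=3.
Step 3. [r4c2∈{2}] only 2 remains possible at r4c2 ⇒ r4c2=2.
Step 4. [r1c1∈{4,5}] 5 has one home in col 1: r1c1 ⇒ r1c1=5.
Step 5. [r1c3∈{1,4}] r1c3 is the only open cell in row 1 admitting 4. So r1c3=4.
Step 6. [r5c3∈{1}] r5c3's peers cover all but 1 ⇒ r5c3=1.
Step 7. [r1c6∈{1,6}] col 6 places 1 nowhere but r1c6 ⇒ r1c6=1.
Step 8. [r2c4∈{4,6}] across box 2, 6 lands solely at r2c4. So r2c4=6.
Step 9. [r5c4∈{2}] r5c4's peers cover all but 2, so r5c4=2.
Step 10. [r2c1∈{3}] only 3 remains possible at r2c1 ⇒ r2c1=3.
Step 11. [r3c6∈{2}] r3c6's peers cover all but 2 ⇒ r3c6=2.
Step 12. [r4c6∈{3}] r4c6 is down to just 3, so r4c6=3.
Step 13. [r1c2∈{6}] r1c2 is down to just 6 ⇒ r1c2=6.
Step 14. [r5c1∈{4}] r5c1's peers cover all but 4. So r5c1=4.
Step 15. [r4c3∈{5}] nothing but 5 survives at r4c3 ⇒ r4c3=5.
Step 16. [r5c6∈{6}] r5c6 has the single candidate 6. So r5c6=6.
Step 17. [r6c2∈{3}] nothing but 3 survives at r6c2, so r6c2=3.
Step 18. [r6c5∈{5}] r6c5 is down to just 5 ⇒ r6c5=5.
Step 19. [r6c1∈{2}] only 2 remains possible at r6c1 ⇒ r6c1=2.
Step 20. [r6c4∈{1}] r6c4 has the single candidate 1. So r6c4=1.
Step 21. [r2c5∈{4}] only 4 remains possible at r2c5. So r2c5=4.
Step 22. [r4c4∈{4}] r4c4 has the single candidate 4 ⇒ r4c4=4.
Step 23. [r2c2∈{1}] r2c2's peers cover all but 1. So r2c2=1.

Answer: 5 6 4 3 2 1 / 3 1 2 6 4 5 / 1 4 3 5 6 2 / 6 2 5 4 1 3 / 4 5 1 2 3 6 / 2 3 6 1 5 4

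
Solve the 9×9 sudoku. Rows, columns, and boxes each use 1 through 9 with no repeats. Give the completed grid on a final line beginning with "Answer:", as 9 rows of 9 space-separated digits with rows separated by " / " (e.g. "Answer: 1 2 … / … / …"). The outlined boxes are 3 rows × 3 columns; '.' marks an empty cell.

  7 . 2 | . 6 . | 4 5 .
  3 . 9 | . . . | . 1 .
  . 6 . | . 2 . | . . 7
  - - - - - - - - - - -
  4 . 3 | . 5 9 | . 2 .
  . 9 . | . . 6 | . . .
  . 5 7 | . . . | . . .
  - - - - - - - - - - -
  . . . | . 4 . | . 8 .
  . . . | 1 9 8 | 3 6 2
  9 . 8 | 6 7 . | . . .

Step 1. [r5c3∈{1}] nothing but 1 survives at r5c3 ⇒ r5c3=1.
Step 2. [r2c5∈{8}] r2c5 is down to just 8 ⇒ r2c5=8.
Step 3. [r7c7∈{1,5,7,9}] in box 9, 7 fits only at r7c7 ⇒ r7c7=7.
Step 4. [r5c5∈{3}] r5c5 has the single candidate 3. So r5c5=3.
Step 5. [r4c2∈{8}] nothing but 8 survives at r4c2. So r4c2=8.
Step 6. [r2c2∈{4}] r2c2's peers cover all but 4 ⇒ r2c2=4.
Step 7. [r1c9∈{3,8,9}] 8 has one home in row 1: r1c9, so r1c9=8.
Step 8. [r3c3∈{5}] r3c3 has the single candidate 5. So r3c3=5.
Step 9. [r6c9∈{1,3,4,6,9}] r6c9 is the only open cell in col 9 admitting 3 ⇒ r6c9=3.
Step 10. [r1c2∈{1}] r1c2 has the single candidate 1 ⇒ r1c2=1.
Step 11. [r1c6∈{3}] only 3 remains possible at r1c6 ⇒ r1c6=3.
Step 12. [r7c1∈{1,2,5,6}] in col 1, 1 fits only at r7c1. So r7c1=1.
Step 13. [r3c7∈{9}] r3c7 has the single candidate 9, so r3c7=9.
Step 14. [r3c4∈{4}] r3c4 has the single candidate 4. So r3c4=4.
Step 15. [r9c8∈{4}] r9c8 has the single candidate 4, so r9c8=4.
Step 16. [r7c4∈{2,3,5}] across col 4, 3 lands solely at r7c4. So r7c4=3.
Step 17. [r2c6∈{5,7}] across col 6, 7 lands solely at r2c6, so r2c6=7.
Step 18. [r6c1∈{2,6}] in col 1, 6 fits only at r6c1 ⇒ r6c1=6.
Step 19. [r6c6∈{1,2,4}] r6c6 is the only open cell in row 6 admitting 4 ⇒ r6c6=4.
Step 20. [r2c9∈{6}] r2c9 has the single candidate 6. So r2c9=6.
Step 21. [r4c9∈{1}] nothing but 1 survives at r4c9. So r4c9=1.
Step 22. [r9c9∈{5}] r9c9 has the single candidate 5, so r9c9=5.
Step 23. [r6c4∈{2,8}] 2 has one home in row 6: r6c4. So r6c4=2.
Step 24. [r9c6∈{2}] r9c6 has the single candidate 2 ⇒ r9c6=2.
Step 25. [r5c4∈{7,8}] across col 4, 8 lands solely at r5c4 ⇒ r5c4=8.
Step 26. [r7c9∈{9}] r7c9 has the single candidate 9 ⇒ r7c9=9.
Step 27. [r6c5∈{1}] r6c5 is down to just 1, so r6c5=1.
Step 28. [r5c9∈{4}] r5c9's peers cover all but 4, so r5c9=4.
Step 29. [r7c6∈{5}] r7c6's peers cover all but 5, so r7c6=5.
Step 30. [r7c2∈{2}] only 2 remains possible at r7c2. So r7c2=2.
Step 31. [r1c4∈{9}] r1c4 is down to just 9. So r1c4=9.
Step 32. [r3c8∈{3}] r3c8 is down to just 3, so r3c8=3.
Step 33. [r6c8∈{9}] only 9 remains possible at r6c8. So r6c8=9.
Step 34. [r5c8∈{7}] only 7 remains possible at r5c8 ⇒ r5c8=7.
Step 35. [r4c4∈{7}] r4c4 has the single candidate 7 ⇒ r4c4=7.
Step 36. [r7c3∈{6}] r7c3 is down to just 6. So r7c3=6.
Step 37. [r4c7∈{6}] nothing but 6 survives at r4c7. So r4c7=6.
Step 38. [r8c2∈{7}] r8c2 has the single candidate 7 ⇒ r8c2=7.
Step 39. [r3c6∈{1}] nothing but 1 survives at r3c6, so r3c6=1.
Step 40. [r8c1∈{5}] r8c1 has the single candidate 5, so r8c1=5.
Step 41. [r5c7∈{5}] nothing but 5 survives at r5c7, so r5c7=5.
Step 42. [r2c7∈{2}] nothing but 2 survives at r2c7 ⇒ r2c7=2.
Step 43. [r9c7∈{1}] r9c7's peers cover all but 1. So r9c7=1.
Step 44. [r2c4∈{5}] r2c4 has the single candidate 5, so r2c4=5.
Step 45. [r9c2∈{3}] r9c2 is down to just 3 ⇒ r9c2=3.
Step 46. [r3c1∈{8}] r3c1 has the single candidate 8, so r3c1=8.
Step 47. [r6c7∈{8}] only 8 remains possible at r6c7, so r6c7=8.
Step 48. [r5c1∈{2}] r5c1 has the single candidate 2 ⇒ r5c1=2.
Step 49. [r8c3∈{4}] r8c3's peers cover all but 4, so r8c3=4.

Answer: 7 1 2 9 6 3 4 5 8 / 3 4 9 5 8 7 2 1 6 / 8 6 5 4 2 1 9 3 7 / 4 8 3 7 5 9 6 2 1 / 2 9 1 8 3 6 5 7 4 / 6 5 7 2 1 4 8 9 3 / 1 2 6 3 4 5 7 8 9 / 5 7 4 1 9 8 3 6 2 / 9 3 8 6 7 2 1 4 5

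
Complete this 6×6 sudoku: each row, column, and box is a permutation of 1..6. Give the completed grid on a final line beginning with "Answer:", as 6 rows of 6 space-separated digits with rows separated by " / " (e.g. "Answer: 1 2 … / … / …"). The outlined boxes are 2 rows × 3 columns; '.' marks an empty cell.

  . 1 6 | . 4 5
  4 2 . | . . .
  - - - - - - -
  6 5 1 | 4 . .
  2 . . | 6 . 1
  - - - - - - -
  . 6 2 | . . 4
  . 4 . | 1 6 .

Step 1. [r2c4∈{3}] only 3 remains possible at r2c4 ⇒ r2c4=3.
Step 2. [r1c1∈{3}] r1c1 has the single candidate 3 ⇒ r1c1=3.
Step 3. [r5c5∈{3,5}] in row 5, 3 fits only at r5c5, so r5c5=3.
Step 4. [r6c3∈{3,5}] r6c3 is the only open cell in row 6 admitting 3, so r6c3=3.
Step 5. [r5c4∈{5}] r5c4 is down to just 5. So r5c4=5.
Step 6. [r3c5∈{2}] r3c5's peers cover all but 2. So r3c5=2.
Step 7. [r6c6∈{2}] r6c6 has the single candidate 2. So r6c6=2.
Step 8. [r2c5∈{1}] r2c5 has the single candidate 1 ⇒ r2c5=1.
Step 9. [r3c6∈{3}] nothing but 3 survives at r3c6, so r3c6=3.
Step 10. [r4c2∈{3}] r4c2's peers cover all but 3 ⇒ r4c2=3.
Step 11. [r2c6∈{6}] nothing but 6 survives at r2c6. So r2c6=6.
Step 12. [r1c4∈{2}] r1c4 is down to just 2, so r1c4=2.
Step 13. [r4c3∈{4}] r4c3 is down to just 4 ⇒ r4c3=4.
Step 14. [r5c1∈{1}] r5c1 is down to just 1. So r5c1=1.
Step 15. [r2c3∈{5}] r2c3 is down to just 5. So r2c3=5.
Step 16. [r4c5∈{5}] r4c5 has the single candidate 5, so r4c5=5.
Step 17. [r6c1∈{5}] r6c1 is down to just 5, so r6c1=5.

Answer: 3 1 6 2 4 5 / 4 2 5 3 1 6 / 6 5 1 4 2 3 / 2 3 4 6 5 1 / 1 6 2 5 3 4 / 5 4 3 1 6 2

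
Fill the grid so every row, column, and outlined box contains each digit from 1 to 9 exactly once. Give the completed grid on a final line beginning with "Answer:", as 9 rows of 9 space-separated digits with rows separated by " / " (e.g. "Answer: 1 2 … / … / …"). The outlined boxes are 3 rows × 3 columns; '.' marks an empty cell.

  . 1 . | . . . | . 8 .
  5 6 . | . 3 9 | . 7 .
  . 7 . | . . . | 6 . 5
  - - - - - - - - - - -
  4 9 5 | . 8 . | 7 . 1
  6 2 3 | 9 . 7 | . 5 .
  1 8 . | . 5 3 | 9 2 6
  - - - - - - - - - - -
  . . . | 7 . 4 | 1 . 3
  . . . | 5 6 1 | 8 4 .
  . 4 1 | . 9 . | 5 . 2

Step 1. [r2c9∈{4}] r2c9's peers cover all but 4. So r2c9=4.
Step 2. [r1c9∈{9}] nothing but 9 survives at r1c9 ⇒ r1c9=9.
Step 3. [r9c1∈{3,7,8}] 7 has one home in row 9: r9c1. So r9c1=7.
Step 4. [r2c4∈{1,2,8}] row 2 places 1 nowhere but r2c4 ⇒ r2c4=1.
Step 5. [r7c3∈{2,6,8,9}] col 3 places 6 nowhere but r7c3. So r7c3=6.
Step 6. [r2c3∈{2,8}] row 2 places 8 nowhere but r2c3 ⇒ r2c3=8.
Step 7. [r6c4∈{4}] r6c4 has the single candidate 4. So r6c4=4.
Step 8. [r7c5∈{2}] r7c5's peers cover all but 2, so r7c5=2.
Step 9. [r1c7∈{2,3}] 3 has one home in col 7: r1c7. So r1c7=3.
Step 10. [r1c1∈{2}] r1c1 has the single candidate 2, so r1c1=2.
Step 11. [r3c5∈{4}] r3c5's peers cover all but 4 ⇒ r3c5=4.
Step 12. [r1c4∈{6}] r1c4 has the single candidate 6 ⇒ r1c4=6.
Step 13. [r4c4∈{2}] r4c4 has the single candidate 2. So r4c4=2.
Step 14. [r3c1∈{3,9}] 3 has one home in row 3: r3c1. So r3c1=3.
Step 15. [r9c6∈{8}] r9c6 is down to just 8 ⇒ r9c6=8.
Step 16. [r8c1∈{9}] r8c1's peers cover all but 9 ⇒ r8c1=9.
Step 17. [r5c7∈{4}] r5c7 has the single candidate 4. So r5c7=4.
Step 18. [r4c6∈{6}] only 6 remains possible at r4c6, so r4c6=6.
Step 19. [r5c5∈{1}] r5c5's peers cover all but 1 ⇒ r5c5=1.
Step 20. [r7c2∈{5}] r7c2 has the single candidate 5. So r7c2=5.
Step 21. [r8c2∈{3}] nothing but 3 survives at r8c2. So r8c2=3.
Step 22. [r4c8∈{3}] r4c8 has the single candidate 3. So r4c8=3.
Step 23. [r7c1∈{8}] only 8 remains possible at r7c1, so r7c1=8.
Step 24. [r8c3∈{2}] r8c3's peers cover all but 2 ⇒ r8c3=2.
Step 25. [r3c4∈{8}] r3c4 has the single candidate 8 ⇒ r3c4=8.
Step 26. [r3c3∈{9}] r3c3's peers cover all but 9, so r3c3=9.
Step 27. [r2c7∈{2}] nothing but 2 survives at r2c7 ⇒ r2c7=2.
Step 28. [r1c5∈{7}] only 7 remains possible at r1c5, so r1c5=7.
Step 29. [r5c9∈{8}] r5c9 has the single candidate 8. So r5c9=8.
Step 30. [r1c3∈{4}] nothing but 4 survives at r1c3, so r1c3=4.
Step 31. [r7c8∈{9}] nothing but 9 survives at r7c8. So r7c8=9.
Step 32. [r9c8∈{6}] r9c8's peers cover all but 6. So r9c8=6.
Step 33. [r1c6∈{5}] only 5 remains possible at r1c6 ⇒ r1c6=5.
Step 34. [r8c9∈{7}] r8c9's peers cover all but 7, so r8c9=7.
Step 35. [r3c6∈{2}] only 2 remains possible at r3c6, so r3c6=2.
Step 36. [r9c4∈{3}] r9c4's peers cover all but 3, so r9c4=3.
Step 37. [r3c8∈{1}] nothing but 1 survives at r3c8 ⇒ r3c8=1.
Step 38. [r6c3∈{7}] only 7 remains possible at r6c3 ⇒ r6c3=7.

Answer: 2 1 4 6 7 5 3 8 9 / 5 6 8 1 3 9 2 7 4 / 3 7 9 8 4 2 6 1 5 / 4 9 5 2 8 6 7 3 1 / 6 2 3 9 1 7 4 5 8 / 1 8 7 4 5 3 9 2 6 / 8 5 6 7 2 4 1 9 3 / 9 3 2 5 6 1 8 4 7 / 7 4 1 3 9 8 5 6 2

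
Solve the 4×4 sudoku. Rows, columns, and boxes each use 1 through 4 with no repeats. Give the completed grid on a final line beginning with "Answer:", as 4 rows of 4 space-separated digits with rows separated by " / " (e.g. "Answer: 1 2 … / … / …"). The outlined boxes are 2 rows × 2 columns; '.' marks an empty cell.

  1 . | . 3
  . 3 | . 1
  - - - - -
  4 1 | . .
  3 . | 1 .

Step 1. [r3c4∈{2}] r3c4's peers cover all but 2 ⇒ r3c4=2.
Step 2. [r1c2∈{2,4}] in col 2, 4 fits only at r1c2 ⇒ r1c2=4.
Step 3. [r1c3∈{2}] r1c3's peers cover all but 2 ⇒ r1c3=2.
Step 4. [r2c3∈{4}] only 4 remains possible at r2c3 ⇒ r2c3=4.
Step 5. [r4c2∈{2}] r4c2 is down to just 2 ⇒ r4c2=2.
Step 6. [r2c1∈{2}] r2c1 is down to just 2, so r2c1=2.
Step 7. [r4c4∈{4}] nothing but 4 survives at r4c4, so r4c4=4.
Step 8. [r3c3∈{3}] only 3 remains possible at r3c3 ⇒ r3c3=3.

Answer: 1 4 2 3 / 2 3 4 1 / 4 1 3 2 / 3 2 1 4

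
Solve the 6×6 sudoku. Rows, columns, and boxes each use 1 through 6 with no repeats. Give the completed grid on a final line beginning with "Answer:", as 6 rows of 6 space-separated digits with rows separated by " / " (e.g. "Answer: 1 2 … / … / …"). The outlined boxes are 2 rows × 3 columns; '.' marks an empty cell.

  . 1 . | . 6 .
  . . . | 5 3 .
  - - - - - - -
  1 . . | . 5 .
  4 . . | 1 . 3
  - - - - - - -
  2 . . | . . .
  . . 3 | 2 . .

Step 1. [r5c3∈{1,4,5,6}] 1 has one home in col 3: r5c3, so r5c3=1.
Step 2. [r1c4∈{4}] r1c4 is down to just 4, so r1c4=4.
Step 3. [r3c6∈{2,4,6}] across row 3, 4 lands solely at r3c6 ⇒ r3c6=4.
Step 4. [r3c4∈{6}] only 6 remains possible at r3c4, so r3c4=6.
Step 5. [r3c3∈{2}] r3c3 has the single candidate 2. So r3c3=2.
Step 6. [r2c1∈{6}] only 6 remains possible at r2c1 ⇒ r2c1=6.
Step 7. [r6c1∈{5}] nothing but 5 survives at r6c1 ⇒ r6c1=5.
Step 8. [r2c2∈{2,4}] across col 2, 2 lands solely at r2c2. So r2c2=2.
Step 9. [r4c2∈{5,6}] in col 2, 5 fits only at r4c2. So r4c2=5.
Step 10. [r6c5∈{1,4}] across col 5, 1 lands solely at r6c5. So r6c5=1.
Step 11. [r6c6∈{6}] r6c6 has the single candidate 6, so r6c6=6.
Step 12. [r6c2∈{4}] only 4 remains possible at r6c2 ⇒ r6c2=4.
Step 13. [r1c1∈{3}] r1c1's peers cover all but 3, so r1c1=3.
Step 14. [r2c3∈{4}] only 4 remains possible at r2c3 ⇒ r2c3=4.
Step 15. [r5c6∈{5}] nothing but 5 survives at r5c6. So r5c6=5.
Step 16. [r1c3∈{5}] nothing but 5 survives at r1c3 ⇒ r1c3=5.
Step 17. [r5c2∈{6}] r5c2 has the single candidate 6. So r5c2=6.
Step 18. [r2c6∈{1}] only 1 remains possible at r2c6, so r2c6=1.
Step 19. [r5c5∈{4}] r5c5's peers cover all but 4, so r5c5=4.
Step 20. [r5c4∈{3}] r5c4 is down to just 3 ⇒ r5c4=3.
Step 21. [r1c6∈{2}] only 2 remains possible at r1c6. So r1c6=2.
Step 22. [r4c5∈{2}] only 2 remains possible at r4c5, so r4c5=2.
Step 23. [r4c3∈{6}] nothing but 6 survives at r4c3, so r4c3=6.
Step 24. [r3c2∈{3}] r3c2 is down to just 3, so r3c2=3.

Answer: 3 1 5 4 6 2 / 6 2 4 5 3 1 / 1 3 2 6 5 4 / 4 5 6 1 2 3 / 2 6 1 3 4 5 / 5 4 3 2 1 6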